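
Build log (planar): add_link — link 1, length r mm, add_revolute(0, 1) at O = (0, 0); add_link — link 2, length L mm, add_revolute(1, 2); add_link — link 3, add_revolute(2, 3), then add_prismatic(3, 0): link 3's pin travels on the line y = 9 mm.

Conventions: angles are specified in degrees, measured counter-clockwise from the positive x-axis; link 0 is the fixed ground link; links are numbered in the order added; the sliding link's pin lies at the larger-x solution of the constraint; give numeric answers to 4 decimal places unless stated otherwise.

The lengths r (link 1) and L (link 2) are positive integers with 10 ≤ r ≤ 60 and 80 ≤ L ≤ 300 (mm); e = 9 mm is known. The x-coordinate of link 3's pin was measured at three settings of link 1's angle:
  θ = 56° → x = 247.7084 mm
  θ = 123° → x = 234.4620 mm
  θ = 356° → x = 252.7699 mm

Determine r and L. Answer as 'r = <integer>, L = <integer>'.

constraint per measurement: (x − r cos θ)² + (r sin θ − e)² = L²
subtracting the θ₁ and θ₂ equations cancels the r² and L² terms:
r = (x₁² − x₂²) / (2[(x₁cos θ₁ + e sin θ₁) − (x₂cos θ₂ + e sin θ₂)]) = 11.9999 → r = 12
L² = (x₁ − r cos θ₁)² + (r sin θ₁ − e)² = 58080.9766 → L = 241.0000 → L = 241
check at θ₃=356°: x = 252.7699 (printed 252.7699) ✓

r = 12, L = 241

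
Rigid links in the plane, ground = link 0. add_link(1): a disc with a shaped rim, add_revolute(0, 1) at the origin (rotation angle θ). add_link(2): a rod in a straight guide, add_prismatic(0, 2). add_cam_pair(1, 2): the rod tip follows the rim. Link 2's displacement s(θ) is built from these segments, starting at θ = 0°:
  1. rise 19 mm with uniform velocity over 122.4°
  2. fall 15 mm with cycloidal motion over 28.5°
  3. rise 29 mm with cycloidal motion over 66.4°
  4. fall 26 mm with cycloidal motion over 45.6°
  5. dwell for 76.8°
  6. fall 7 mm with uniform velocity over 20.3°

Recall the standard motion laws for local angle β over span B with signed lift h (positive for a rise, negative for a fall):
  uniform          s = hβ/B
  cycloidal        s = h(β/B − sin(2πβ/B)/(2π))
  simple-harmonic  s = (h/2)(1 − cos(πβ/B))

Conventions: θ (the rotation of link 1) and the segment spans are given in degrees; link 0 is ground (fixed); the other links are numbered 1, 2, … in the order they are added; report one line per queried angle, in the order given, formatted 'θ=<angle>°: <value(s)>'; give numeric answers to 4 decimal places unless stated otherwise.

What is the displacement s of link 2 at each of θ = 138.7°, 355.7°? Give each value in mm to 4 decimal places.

segment 1 (0° to 122.4°, uniform, h = 19) is passed completely: s = 0.0000 + (19) = 19.0000
θ = 138.7° falls in segment 2 (122.4° to 150.9°, cycloidal, h = -15): β = 138.7 − 122.4 = 16.3°, B = 28.5°; Δs = -15·(0.5719 − sin(2π·0.5719)/(2π)) = -9.6215; s = 19.0000 − 9.6215 = 9.3785
segment 2 (122.4° to 150.9°, cycloidal, h = -15) is passed completely: s = 19.0000 + (-15) = 4.0000
segment 3 (150.9° to 217.3°, cycloidal, h = 29) is passed completely: s = 4.0000 + (29) = 33.0000
segment 4 (217.3° to 262.9°, cycloidal, h = -26) is passed completely: s = 33.0000 + (-26) = 7.0000
segment 5 (262.9° to 339.7°, dwell): s unchanged at 7.0000
θ = 355.7° falls in segment 6 (339.7° to 360°, uniform, h = -7): β = 355.7 − 339.7 = 16°, B = 20.3°; Δs = -7·16/20.3 = -5.5172; s = 7.0000 − 5.5172 = 1.4828

θ=138.7°: 9.3785
θ=355.7°: 1.4828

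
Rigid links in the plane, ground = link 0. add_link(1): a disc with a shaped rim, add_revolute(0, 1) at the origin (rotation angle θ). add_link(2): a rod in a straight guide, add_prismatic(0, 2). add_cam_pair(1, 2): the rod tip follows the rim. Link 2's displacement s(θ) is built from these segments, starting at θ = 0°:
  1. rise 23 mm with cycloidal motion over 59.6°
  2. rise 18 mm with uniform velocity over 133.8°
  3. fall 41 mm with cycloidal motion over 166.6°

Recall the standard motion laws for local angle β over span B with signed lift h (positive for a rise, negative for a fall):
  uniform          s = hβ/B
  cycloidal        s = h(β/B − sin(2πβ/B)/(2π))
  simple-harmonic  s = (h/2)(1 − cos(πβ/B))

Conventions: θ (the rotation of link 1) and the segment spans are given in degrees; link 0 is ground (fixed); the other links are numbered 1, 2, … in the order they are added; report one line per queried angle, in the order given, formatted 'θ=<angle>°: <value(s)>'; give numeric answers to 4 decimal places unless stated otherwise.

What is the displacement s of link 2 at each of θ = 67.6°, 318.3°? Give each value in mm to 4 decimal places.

segment 1 (0° to 59.6°, cycloidal, h = 23) is passed completely: s = 0.0000 + (23) = 23.0000
θ = 67.6° falls in segment 2 (59.6° to 193.4°, uniform, h = 18): β = 67.6 − 59.6 = 8°, B = 133.8°; Δs = 18·8/133.8 = 1.0762; s = 23.0000 + 1.0762 = 24.0762
segment 2 (59.6° to 193.4°, uniform, h = 18) is passed completely: s = 23.0000 + (18) = 41.0000
θ = 318.3° falls in segment 3 (193.4° to 360°, cycloidal, h = -41): β = 318.3 − 193.4 = 124.9°, B = 166.6°; Δs = -41·(0.7497 − sin(2π·0.7497)/(2π)) = -37.2630; s = 41.0000 − 37.2630 = 3.7370

θ=67.6°: 24.0762
θ=318.3°: 3.7370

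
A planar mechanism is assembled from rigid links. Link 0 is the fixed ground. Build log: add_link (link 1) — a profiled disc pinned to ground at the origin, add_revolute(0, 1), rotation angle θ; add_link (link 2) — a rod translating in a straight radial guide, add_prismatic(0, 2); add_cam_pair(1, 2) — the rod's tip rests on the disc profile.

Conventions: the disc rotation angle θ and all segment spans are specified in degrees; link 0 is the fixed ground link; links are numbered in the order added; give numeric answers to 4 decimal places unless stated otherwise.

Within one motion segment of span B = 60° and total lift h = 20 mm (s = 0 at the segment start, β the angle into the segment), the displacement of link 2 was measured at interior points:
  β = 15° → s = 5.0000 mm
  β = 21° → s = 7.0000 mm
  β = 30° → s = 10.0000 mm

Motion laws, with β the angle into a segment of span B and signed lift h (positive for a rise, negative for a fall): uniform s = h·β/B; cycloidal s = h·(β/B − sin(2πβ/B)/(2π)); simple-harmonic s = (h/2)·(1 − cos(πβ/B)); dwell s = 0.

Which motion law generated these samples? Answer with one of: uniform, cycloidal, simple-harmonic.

candidates at β/B = r: uniform s = h·r (linear in β); cycloidal s = h·(r − sin(2πr)/(2π)); simple-harmonic s = (h/2)(1 − cos(πr))
β=15°: printed 5.0000 | uniform 5.0000, cycloidal 1.8169, simple-harmonic 2.9289
β=21°: printed 7.0000 | uniform 7.0000, cycloidal 4.4248, simple-harmonic 5.4601
β=30°: printed 10.0000 | uniform 10.0000, cycloidal 10.0000, simple-harmonic 10.0000
only one law matches every sample → uniform

uniform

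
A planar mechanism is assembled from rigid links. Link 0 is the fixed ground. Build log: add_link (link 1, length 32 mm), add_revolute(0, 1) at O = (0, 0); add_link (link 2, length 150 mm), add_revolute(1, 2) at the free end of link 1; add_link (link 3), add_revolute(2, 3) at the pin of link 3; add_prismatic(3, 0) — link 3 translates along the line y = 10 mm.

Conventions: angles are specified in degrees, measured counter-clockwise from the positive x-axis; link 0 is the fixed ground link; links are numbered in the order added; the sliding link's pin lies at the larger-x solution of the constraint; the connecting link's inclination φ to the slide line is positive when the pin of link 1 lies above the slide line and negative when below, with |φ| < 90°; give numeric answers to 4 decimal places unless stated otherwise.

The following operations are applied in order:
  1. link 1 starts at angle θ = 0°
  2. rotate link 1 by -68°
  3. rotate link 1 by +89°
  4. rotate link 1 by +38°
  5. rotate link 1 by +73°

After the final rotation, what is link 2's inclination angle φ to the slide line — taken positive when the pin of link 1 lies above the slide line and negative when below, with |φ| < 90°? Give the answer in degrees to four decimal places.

geometry: r = 32 mm, L = 150 mm, e = 10 mm; θ starts at 0°
rotate link 1 by -68°: θ ← 0° -68° = -68°
rotate link 1 by +89°: θ ← -68° +89° = 21°
rotate link 1 by +38°: θ ← 21° +38° = 59°
rotate link 1 by +73°: θ ← 59° +73° = 132°
h = r sin θ − e = 23.780634 − 10 = 13.780634
sin φ = h / L = 13.780634 / 150 = 0.09187090
φ = arcsin(0.09187090) = 5.271248°

5.2712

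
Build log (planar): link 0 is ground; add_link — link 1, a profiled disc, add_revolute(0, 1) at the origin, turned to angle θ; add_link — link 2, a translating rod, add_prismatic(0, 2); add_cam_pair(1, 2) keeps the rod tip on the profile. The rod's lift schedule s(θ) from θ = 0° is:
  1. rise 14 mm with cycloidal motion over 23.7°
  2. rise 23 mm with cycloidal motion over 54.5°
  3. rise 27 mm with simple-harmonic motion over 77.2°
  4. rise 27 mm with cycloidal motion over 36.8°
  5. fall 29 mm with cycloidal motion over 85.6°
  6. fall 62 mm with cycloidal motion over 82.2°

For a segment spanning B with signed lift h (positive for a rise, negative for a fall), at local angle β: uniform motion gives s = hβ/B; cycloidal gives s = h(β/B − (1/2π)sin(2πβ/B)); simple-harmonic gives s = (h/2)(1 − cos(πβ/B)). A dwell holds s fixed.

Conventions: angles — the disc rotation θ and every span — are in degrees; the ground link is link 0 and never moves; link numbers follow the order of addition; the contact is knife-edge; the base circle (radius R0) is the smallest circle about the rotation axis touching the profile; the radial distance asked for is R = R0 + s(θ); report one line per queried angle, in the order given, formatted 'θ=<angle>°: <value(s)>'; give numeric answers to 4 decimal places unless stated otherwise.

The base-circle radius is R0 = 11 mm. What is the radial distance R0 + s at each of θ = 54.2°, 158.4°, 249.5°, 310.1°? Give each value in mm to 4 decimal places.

seg 1 [0°–23.7°] cycloidal, h=14: full span → s += 14 → s = 14.0000
seg 2 [23.7°–78.2°] cycloidal, h=23: θ=54.2° here. β=30.5, B=54.5. 23·(0.5596 − sin(2π·0.5596)/(2π)) = 14.2113 → s = 28.2113
seg 2 [23.7°–78.2°] cycloidal, h=23: full span → s += 23 → s = 37.0000
seg 3 [78.2°–155.4°] simple-harmonic, h=27: full span → s += 27 → s = 64.0000
seg 4 [155.4°–192.2°] cycloidal, h=27: θ=158.4° here. β=3, B=36.8. 27·(0.0815 − sin(2π·0.0815)/(2π)) = 0.0950 → s = 64.0950
seg 4 [155.4°–192.2°] cycloidal, h=27: full span → s += 27 → s = 91.0000
seg 5 [192.2°–277.8°] cycloidal, h=-29: θ=249.5° here. β=57.3, B=85.6. -29·(0.6694 − sin(2π·0.6694)/(2π)) = -23.4485 → s = 67.5515
seg 5 [192.2°–277.8°] cycloidal, h=-29: full span → s += -29 → s = 62.0000
seg 6 [277.8°–360°] cycloidal, h=-62: θ=310.1° here. β=32.3, B=82.2. -62·(0.3929 − sin(2π·0.3929)/(2π)) = -18.2144 → s = 43.7856
θ=54.2°: R = R0 + s = 11 + 28.2113 = 39.2113
θ=158.4°: R = R0 + s = 11 + 64.0950 = 75.0950
θ=249.5°: R = R0 + s = 11 + 67.5515 = 78.5515
θ=310.1°: R = R0 + s = 11 + 43.7856 = 54.7856

θ=54.2°: 39.2113
θ=158.4°: 75.0950
θ=249.5°: 78.5515
θ=310.1°: 54.7856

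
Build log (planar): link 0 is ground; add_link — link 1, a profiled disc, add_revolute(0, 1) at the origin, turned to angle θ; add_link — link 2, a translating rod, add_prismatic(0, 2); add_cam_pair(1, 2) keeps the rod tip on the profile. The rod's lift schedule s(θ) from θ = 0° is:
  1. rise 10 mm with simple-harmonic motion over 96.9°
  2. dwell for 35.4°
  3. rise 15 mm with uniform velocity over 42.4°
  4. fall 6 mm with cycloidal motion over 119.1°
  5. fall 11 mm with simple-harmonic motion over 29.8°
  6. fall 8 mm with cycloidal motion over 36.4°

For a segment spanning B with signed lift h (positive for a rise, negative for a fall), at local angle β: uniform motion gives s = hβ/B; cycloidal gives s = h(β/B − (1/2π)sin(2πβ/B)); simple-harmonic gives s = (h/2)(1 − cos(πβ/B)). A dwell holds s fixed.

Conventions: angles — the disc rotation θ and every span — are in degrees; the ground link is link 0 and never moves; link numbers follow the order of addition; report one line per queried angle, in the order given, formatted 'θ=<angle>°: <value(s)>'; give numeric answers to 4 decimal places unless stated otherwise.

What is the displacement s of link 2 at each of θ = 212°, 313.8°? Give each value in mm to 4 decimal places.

seg 1 [0°–96.9°] simple-harmonic, h=10: full span → s += 10 → s = 10.0000
seg 2 [96.9°–132.3°] dwell: s stays 10.0000
seg 3 [132.3°–174.7°] uniform, h=15: full span → s += 15 → s = 25.0000
seg 4 [174.7°–293.8°] cycloidal, h=-6: θ=212° here. β=37.3, B=119.1. -6·(0.3132 − sin(2π·0.3132)/(2π)) = -0.9984 → s = 24.0016
seg 4 [174.7°–293.8°] cycloidal, h=-6: full span → s += -6 → s = 19.0000
seg 5 [293.8°–323.6°] simple-harmonic, h=-11: θ=313.8° here. β=20, B=29.8. -11/2·(1 − cos(π·0.6711)) = -8.3167 → s = 10.6833

θ=212°: 24.0016
θ=313.8°: 10.6833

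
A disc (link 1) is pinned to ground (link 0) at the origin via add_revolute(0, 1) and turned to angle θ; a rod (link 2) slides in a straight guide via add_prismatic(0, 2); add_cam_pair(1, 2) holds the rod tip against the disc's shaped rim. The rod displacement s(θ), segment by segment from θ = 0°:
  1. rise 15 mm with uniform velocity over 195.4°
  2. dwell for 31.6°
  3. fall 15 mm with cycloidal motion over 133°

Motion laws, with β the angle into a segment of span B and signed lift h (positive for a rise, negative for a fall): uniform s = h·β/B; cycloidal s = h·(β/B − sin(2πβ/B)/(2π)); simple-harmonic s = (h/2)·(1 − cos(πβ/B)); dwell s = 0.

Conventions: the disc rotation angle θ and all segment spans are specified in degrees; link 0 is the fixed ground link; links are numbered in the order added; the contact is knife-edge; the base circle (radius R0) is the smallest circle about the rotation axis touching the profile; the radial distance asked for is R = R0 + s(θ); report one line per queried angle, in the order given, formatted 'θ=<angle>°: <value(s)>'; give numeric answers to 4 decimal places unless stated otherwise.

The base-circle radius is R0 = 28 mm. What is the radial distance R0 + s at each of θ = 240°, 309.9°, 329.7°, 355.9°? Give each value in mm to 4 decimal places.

segment 1 (0° to 195.4°, uniform, h = 15) is passed completely: s = 0.0000 + (15) = 15.0000
segment 2 (195.4° to 227°, dwell): s unchanged at 15.0000
θ = 240° falls in segment 3 (227° to 360°, cycloidal, h = -15): β = 240 − 227 = 13°, B = 133°; Δs = -15·(0.0977 − sin(2π·0.0977)/(2π)) = -0.0904; s = 15.0000 − 0.0904 = 14.9096
θ = 309.9° falls in segment 3 (227° to 360°, cycloidal, h = -15): β = 309.9 − 227 = 82.9°, B = 133°; Δs = -15·(0.6233 − sin(2π·0.6233)/(2π)) = -11.0197; s = 15.0000 − 11.0197 = 3.9803
θ = 329.7° falls in segment 3 (227° to 360°, cycloidal, h = -15): β = 329.7 − 227 = 102.7°, B = 133°; Δs = -15·(0.7722 − sin(2π·0.7722)/(2π)) = -13.9469; s = 15.0000 − 13.9469 = 1.0531
θ = 355.9° falls in segment 3 (227° to 360°, cycloidal, h = -15): β = 355.9 − 227 = 128.9°, B = 133°; Δs = -15·(0.9692 − sin(2π·0.9692)/(2π)) = -14.9971; s = 15.0000 − 14.9971 = 0.0029
θ=240°: R = R0 + s = 28 + 14.9096 = 42.9096
θ=309.9°: R = R0 + s = 28 + 3.9803 = 31.9803
θ=329.7°: R = R0 + s = 28 + 1.0531 = 29.0531
θ=355.9°: R = R0 + s = 28 + 0.0029 = 28.0029

θ=240°: 42.9096
θ=309.9°: 31.9803
θ=329.7°: 29.0531
θ=355.9°: 28.0029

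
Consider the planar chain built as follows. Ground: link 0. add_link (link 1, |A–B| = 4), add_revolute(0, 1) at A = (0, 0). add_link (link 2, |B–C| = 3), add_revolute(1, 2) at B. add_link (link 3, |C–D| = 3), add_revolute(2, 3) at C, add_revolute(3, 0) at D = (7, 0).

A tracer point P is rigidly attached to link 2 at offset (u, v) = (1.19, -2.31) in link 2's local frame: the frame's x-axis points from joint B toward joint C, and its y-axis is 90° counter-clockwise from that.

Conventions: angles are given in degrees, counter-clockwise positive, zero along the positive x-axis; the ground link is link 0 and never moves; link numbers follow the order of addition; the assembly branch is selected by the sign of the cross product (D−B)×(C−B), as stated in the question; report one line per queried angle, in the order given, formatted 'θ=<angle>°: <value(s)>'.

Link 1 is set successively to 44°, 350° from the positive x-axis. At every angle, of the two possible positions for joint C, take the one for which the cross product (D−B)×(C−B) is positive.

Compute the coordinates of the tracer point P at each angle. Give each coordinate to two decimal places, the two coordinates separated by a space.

A=(0,0), D=(7.00,0)
θ=44°: B = A + 4.00·(cos44°, sin44°) = (2.8774, 2.7786)
θ=44°: |BD| = 4.9716
θ=44°: circle(B,3.00) ∩ circle(D,3.00): a=2.4858, h=1.6795
θ=44°:   candidates: C₊=(5.8774,2.7820) cross=8.350; C₋=(4.0000,-0.0034) cross=-8.350
θ=44°:   branch + wants cross > 0 → take C=(5.8774,2.7820) (cross=8.350)
θ=44°: ex = (C−B)/|BC| = (1.0000,0.0011); ey = (-0.0011,1.0000)
θ=44°: P = B + 1.19·ex + -2.31·ey = (4.0700,0.4700)
θ=350°: B = A + 4.00·(cos350°, sin350°) = (3.9392, -0.6946)
θ=350°: |BD| = 3.1386
θ=350°: circle(B,3.00) ∩ circle(D,3.00): a=1.5693, h=2.5568
θ=350°:   candidates: C₊=(4.9038,2.1461) cross=8.025; C₋=(6.0355,-2.8407) cross=-8.025
θ=350°:   branch + wants cross > 0 → take C=(4.9038,2.1461) (cross=8.025)
θ=350°: ex = (C−B)/|BC| = (0.3215,0.9469); ey = (-0.9469,0.3215)
θ=350°: P = B + 1.19·ex + -2.31·ey = (6.5092,-0.3105)

θ=44°: 4.07 0.47
θ=350°: 6.51 -0.31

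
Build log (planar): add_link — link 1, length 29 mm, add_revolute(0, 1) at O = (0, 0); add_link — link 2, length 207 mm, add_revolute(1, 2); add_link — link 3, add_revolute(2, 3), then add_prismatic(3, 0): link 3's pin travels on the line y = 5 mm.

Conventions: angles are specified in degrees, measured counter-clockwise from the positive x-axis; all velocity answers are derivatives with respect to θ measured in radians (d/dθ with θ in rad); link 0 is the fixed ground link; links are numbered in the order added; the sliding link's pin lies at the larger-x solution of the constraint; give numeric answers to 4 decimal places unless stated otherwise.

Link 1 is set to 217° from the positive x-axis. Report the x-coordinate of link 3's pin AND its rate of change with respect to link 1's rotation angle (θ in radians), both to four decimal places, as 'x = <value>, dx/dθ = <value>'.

geometry: r = 29 mm, L = 207 mm, e = 5 mm
crank pin P = (r cos θ, r sin θ) = (-23.160430, -17.452636)
h = r sin θ − e = -17.452636 − 5 = -22.452636
x = r cos θ + √(L² − h²) = -23.160430 + 205.778714 = 182.618284
dx/dθ = −r sin θ − h·r cos θ/√(L² − h²) (θ in radians; h = -22.452636) = 14.925588

x = 182.6183, dx/dθ = 14.9256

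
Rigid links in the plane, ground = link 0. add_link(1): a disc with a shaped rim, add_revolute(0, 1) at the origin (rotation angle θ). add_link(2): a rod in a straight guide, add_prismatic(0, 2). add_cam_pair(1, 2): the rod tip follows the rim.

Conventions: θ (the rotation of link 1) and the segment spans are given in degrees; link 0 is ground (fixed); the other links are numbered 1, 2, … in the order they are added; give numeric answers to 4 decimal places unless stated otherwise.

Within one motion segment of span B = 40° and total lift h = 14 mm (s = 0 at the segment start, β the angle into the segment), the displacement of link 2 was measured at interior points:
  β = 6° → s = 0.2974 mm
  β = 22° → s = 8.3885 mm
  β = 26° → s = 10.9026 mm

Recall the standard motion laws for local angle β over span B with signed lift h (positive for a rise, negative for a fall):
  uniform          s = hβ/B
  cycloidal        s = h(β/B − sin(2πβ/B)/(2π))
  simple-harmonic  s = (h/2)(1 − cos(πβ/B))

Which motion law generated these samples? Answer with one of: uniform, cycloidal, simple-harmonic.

candidates at β/B = r: uniform s = h·r (linear in β); cycloidal s = h·(r − sin(2πr)/(2π)); simple-harmonic s = (h/2)(1 − cos(πr))
β=6°: printed 0.2974 | uniform 2.1000, cycloidal 0.2974, simple-harmonic 0.7630
β=22°: printed 8.3885 | uniform 7.7000, cycloidal 8.3885, simple-harmonic 8.0950
β=26°: printed 10.9026 | uniform 9.1000, cycloidal 10.9026, simple-harmonic 10.1779
only one law matches every sample → cycloidal

cycloidal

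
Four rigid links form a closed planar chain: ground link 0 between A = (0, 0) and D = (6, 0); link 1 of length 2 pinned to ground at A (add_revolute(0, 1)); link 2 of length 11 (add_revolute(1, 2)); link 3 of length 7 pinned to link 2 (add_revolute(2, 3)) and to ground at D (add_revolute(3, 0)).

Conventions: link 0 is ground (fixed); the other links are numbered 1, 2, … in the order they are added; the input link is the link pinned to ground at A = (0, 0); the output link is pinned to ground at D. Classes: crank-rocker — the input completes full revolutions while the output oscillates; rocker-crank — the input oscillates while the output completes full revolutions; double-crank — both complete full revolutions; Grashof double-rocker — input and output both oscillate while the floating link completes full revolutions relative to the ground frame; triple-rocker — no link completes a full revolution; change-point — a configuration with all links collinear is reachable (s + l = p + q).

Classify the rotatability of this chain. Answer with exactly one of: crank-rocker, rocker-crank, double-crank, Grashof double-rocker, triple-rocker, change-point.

lengths: ground=6, input=2, coupler=11, output=7
sorted: s=2 (shortest), l=11 (longest), p+q=13
s + l = 13 vs p + q = 13
s + l = p + q → change-point (collinear configuration reachable)

change-point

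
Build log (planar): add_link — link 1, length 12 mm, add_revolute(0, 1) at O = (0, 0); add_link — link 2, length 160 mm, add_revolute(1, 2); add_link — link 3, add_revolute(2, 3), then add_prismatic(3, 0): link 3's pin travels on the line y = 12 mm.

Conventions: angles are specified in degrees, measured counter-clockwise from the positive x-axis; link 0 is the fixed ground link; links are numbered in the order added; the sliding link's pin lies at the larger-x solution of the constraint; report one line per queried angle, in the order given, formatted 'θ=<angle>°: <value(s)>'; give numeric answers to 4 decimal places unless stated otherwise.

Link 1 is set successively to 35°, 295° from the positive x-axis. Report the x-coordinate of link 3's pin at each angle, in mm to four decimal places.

geometry: r = 12 mm, L = 160 mm, e = 12 mm
θ=35°: crank pin P = (r cos θ, r sin θ) = (9.829825, 6.882917)
θ=35°: h = r sin θ − e = 6.882917 − 12 = -5.117083
θ=35°: x = r cos θ + √(L² − h²) = 9.829825 + 159.918152 = 169.747977
θ=295°: crank pin P = (r cos θ, r sin θ) = (5.071419, -10.875693)
θ=295°: h = r sin θ − e = -10.875693 − 12 = -22.875693
θ=295°: x = r cos θ + √(L² − h²) = 5.071419 + 158.356252 = 163.427671

θ=35°: 169.7480
θ=295°: 163.4277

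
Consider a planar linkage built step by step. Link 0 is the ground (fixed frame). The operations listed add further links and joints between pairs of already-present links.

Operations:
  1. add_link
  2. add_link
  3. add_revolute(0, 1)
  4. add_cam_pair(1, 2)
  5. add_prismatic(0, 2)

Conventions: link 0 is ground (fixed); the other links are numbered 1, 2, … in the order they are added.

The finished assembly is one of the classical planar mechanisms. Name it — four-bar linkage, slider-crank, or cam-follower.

links: 3 (incl. ground); joints: 1 revolute, 1 prismatic, 1 higher (cam) pair, forming one closed loop
3 links, revolute + prismatic + higher pair in one loop → cam-follower

cam-follower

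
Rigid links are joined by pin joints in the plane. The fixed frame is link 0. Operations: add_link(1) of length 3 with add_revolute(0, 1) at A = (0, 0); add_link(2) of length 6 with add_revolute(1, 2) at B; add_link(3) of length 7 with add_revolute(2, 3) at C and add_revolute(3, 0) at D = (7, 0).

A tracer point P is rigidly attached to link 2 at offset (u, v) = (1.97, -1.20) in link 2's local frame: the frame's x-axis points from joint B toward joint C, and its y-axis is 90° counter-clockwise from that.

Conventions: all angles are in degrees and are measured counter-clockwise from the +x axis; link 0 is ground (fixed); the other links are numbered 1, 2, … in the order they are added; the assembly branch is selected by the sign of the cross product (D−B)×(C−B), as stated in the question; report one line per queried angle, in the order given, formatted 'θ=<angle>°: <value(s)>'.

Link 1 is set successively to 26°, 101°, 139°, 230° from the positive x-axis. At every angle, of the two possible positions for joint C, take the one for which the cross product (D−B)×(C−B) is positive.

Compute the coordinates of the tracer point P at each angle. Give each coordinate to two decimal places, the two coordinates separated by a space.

A=(0,0), D=(7.00,0)
θ=26°: B = A + 3.00·(cos26°, sin26°) = (2.6964, 1.3151)
θ=26°: |BD| = 4.5001
θ=26°: circle(B,6.00) ∩ circle(D,7.00): a=0.8056, h=5.9457
θ=26°:   candidates: C₊=(5.2044,6.7658) cross=26.756; C₋=(1.7292,-4.6064) cross=-26.756
θ=26°:   branch + wants cross > 0 → take C=(5.2044,6.7658) (cross=26.756)
θ=26°: ex = (C−B)/|BC| = (0.4180,0.9084); ey = (-0.9084,0.4180)
θ=26°: P = B + 1.97·ex + -1.20·ey = (4.6100,2.6031)
θ=101°: B = A + 3.00·(cos101°, sin101°) = (-0.5724, 2.9449)
θ=101°: |BD| = 8.1249
θ=101°: circle(B,6.00) ∩ circle(D,7.00): a=3.2624, h=5.0355
θ=101°:   candidates: C₊=(4.2933,6.4555) cross=40.913; C₋=(0.6430,-2.9307) cross=-40.913
θ=101°:   branch + wants cross > 0 → take C=(4.2933,6.4555) (cross=40.913)
θ=101°: ex = (C−B)/|BC| = (0.8110,0.5851); ey = (-0.5851,0.8110)
θ=101°: P = B + 1.97·ex + -1.20·ey = (1.7273,3.1244)
θ=139°: B = A + 3.00·(cos139°, sin139°) = (-2.2641, 1.9682)
θ=139°: |BD| = 9.4709
θ=139°: circle(B,6.00) ∩ circle(D,7.00): a=4.0491, h=4.4277
θ=139°:   candidates: C₊=(2.6167,5.4577) cross=41.934; C₋=(0.7765,-3.2043) cross=-41.934
θ=139°:   branch + wants cross > 0 → take C=(2.6167,5.4577) (cross=41.934)
θ=139°: ex = (C−B)/|BC| = (0.8135,0.5816); ey = (-0.5816,0.8135)
θ=139°: P = B + 1.97·ex + -1.20·ey = (0.0363,2.1377)
θ=230°: B = A + 3.00·(cos230°, sin230°) = (-1.9284, -2.2981)
θ=230°: |BD| = 9.2194
θ=230°: circle(B,6.00) ∩ circle(D,7.00): a=3.9047, h=4.5556
θ=230°:   candidates: C₊=(0.7175,3.0870) cross=42.000; C₋=(2.9886,-5.7366) cross=-42.000
θ=230°:   branch + wants cross > 0 → take C=(0.7175,3.0870) (cross=42.000)
θ=230°: ex = (C−B)/|BC| = (0.4410,0.8975); ey = (-0.8975,0.4410)
θ=230°: P = B + 1.97·ex + -1.20·ey = (0.0174,-1.0592)

θ=26°: 4.61 2.60
θ=101°: 1.73 3.12
θ=139°: 0.04 2.14
θ=230°: 0.02 -1.06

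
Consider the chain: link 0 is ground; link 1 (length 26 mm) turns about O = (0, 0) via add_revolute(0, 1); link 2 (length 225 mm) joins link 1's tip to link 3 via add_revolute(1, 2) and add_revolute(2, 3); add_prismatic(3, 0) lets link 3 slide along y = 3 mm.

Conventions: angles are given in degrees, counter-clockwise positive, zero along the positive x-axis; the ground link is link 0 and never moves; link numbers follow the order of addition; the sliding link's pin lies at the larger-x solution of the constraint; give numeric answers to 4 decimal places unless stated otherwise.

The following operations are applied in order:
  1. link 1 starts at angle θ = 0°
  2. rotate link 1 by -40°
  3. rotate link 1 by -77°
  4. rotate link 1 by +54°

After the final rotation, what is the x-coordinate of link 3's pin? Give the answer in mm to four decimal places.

geometry: r = 26 mm, L = 225 mm, e = 3 mm; θ starts at 0°
rotate link 1 by -40°: θ ← 0° -40° = -40°
rotate link 1 by -77°: θ ← -40° -77° = -117°
rotate link 1 by +54°: θ ← -117° +54° = -63°
crank pin P = (r cos θ, r sin θ) = (11.803753, -23.166170)
h = r sin θ − e = -23.166170 − 3 = -26.166170
x = r cos θ + √(L² − h²) = 11.803753 + 223.473335 = 235.277088

235.2771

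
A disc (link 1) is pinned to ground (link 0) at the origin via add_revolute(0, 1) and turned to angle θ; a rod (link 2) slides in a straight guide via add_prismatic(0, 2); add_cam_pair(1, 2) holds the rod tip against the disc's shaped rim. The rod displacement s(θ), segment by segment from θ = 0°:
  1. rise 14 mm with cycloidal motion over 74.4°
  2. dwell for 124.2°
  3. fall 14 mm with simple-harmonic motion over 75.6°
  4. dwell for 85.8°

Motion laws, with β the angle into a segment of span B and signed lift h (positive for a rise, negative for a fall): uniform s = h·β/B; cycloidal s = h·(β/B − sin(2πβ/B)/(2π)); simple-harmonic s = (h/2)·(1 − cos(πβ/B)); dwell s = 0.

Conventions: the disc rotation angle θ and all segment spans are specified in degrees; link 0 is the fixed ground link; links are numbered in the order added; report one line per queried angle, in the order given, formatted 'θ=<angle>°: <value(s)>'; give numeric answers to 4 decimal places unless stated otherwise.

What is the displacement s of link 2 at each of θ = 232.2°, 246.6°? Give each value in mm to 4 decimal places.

segment 1 (0° to 74.4°, cycloidal, h = 14) is passed completely: s = 0.0000 + (14) = 14.0000
segment 2 (74.4° to 198.6°, dwell): s unchanged at 14.0000
θ = 232.2° falls in segment 3 (198.6° to 274.2°, simple-harmonic, h = -14): β = 232.2 − 198.6 = 33.6°, B = 75.6°; Δs = -14/2·(1 − cos(π·0.4444)) = -5.7845; s = 14.0000 − 5.7845 = 8.2155
θ = 246.6° falls in segment 3 (198.6° to 274.2°, simple-harmonic, h = -14): β = 246.6 − 198.6 = 48°, B = 75.6°; Δs = -14/2·(1 − cos(π·0.6349)) = -9.8790; s = 14.0000 − 9.8790 = 4.1210

θ=232.2°: 8.2155
θ=246.6°: 4.1210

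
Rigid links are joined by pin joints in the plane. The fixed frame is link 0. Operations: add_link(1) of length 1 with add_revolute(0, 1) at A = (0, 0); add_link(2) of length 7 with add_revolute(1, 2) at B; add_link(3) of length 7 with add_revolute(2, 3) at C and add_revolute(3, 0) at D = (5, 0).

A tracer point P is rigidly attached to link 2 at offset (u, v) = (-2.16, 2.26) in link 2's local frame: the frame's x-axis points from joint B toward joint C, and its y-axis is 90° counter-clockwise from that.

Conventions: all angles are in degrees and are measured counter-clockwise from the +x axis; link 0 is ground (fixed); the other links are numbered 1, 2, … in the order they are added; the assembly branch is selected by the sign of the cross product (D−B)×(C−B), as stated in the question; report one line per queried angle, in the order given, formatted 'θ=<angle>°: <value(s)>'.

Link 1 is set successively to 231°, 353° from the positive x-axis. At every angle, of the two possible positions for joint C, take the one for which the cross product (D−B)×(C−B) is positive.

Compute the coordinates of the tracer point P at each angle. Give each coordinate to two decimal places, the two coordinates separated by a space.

A=(0,0), D=(5.00,0)
θ=231°: B = A + 1.00·(cos231°, sin231°) = (-0.6293, -0.7771)
θ=231°: |BD| = 5.6827
θ=231°: circle(B,7.00) ∩ circle(D,7.00): a=2.8414, h=6.3974
θ=231°:   candidates: C₊=(1.3105,5.9487) cross=36.355; C₋=(3.0602,-6.7259) cross=-36.355
θ=231°:   branch + wants cross > 0 → take C=(1.3105,5.9487) (cross=36.355)
θ=231°: ex = (C−B)/|BC| = (0.2771,0.9608); ey = (-0.9608,0.2771)
θ=231°: P = B + -2.16·ex + 2.26·ey = (-3.3994,-2.2263)
θ=353°: B = A + 1.00·(cos353°, sin353°) = (0.9925, -0.1219)
θ=353°: |BD| = 4.0093
θ=353°: circle(B,7.00) ∩ circle(D,7.00): a=2.0047, h=6.7068
θ=353°:   candidates: C₊=(2.7924,6.6428) cross=26.890; C₋=(3.2001,-6.7647) cross=-26.890
θ=353°:   branch + wants cross > 0 → take C=(2.7924,6.6428) (cross=26.890)
θ=353°: ex = (C−B)/|BC| = (0.2571,0.9664); ey = (-0.9664,0.2571)
θ=353°: P = B + -2.16·ex + 2.26·ey = (-1.7469,-1.6281)

θ=231°: -3.40 -2.23
θ=353°: -1.75 -1.63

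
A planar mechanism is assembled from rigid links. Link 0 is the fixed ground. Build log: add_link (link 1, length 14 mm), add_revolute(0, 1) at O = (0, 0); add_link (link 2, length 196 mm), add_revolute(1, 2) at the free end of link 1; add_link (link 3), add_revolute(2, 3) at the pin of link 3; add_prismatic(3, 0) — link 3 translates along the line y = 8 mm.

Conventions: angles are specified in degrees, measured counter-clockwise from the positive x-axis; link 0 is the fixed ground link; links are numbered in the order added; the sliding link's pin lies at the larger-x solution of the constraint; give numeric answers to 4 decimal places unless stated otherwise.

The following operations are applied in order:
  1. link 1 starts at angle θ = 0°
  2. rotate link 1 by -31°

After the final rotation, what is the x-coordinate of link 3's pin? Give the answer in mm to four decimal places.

geometry: r = 14 mm, L = 196 mm, e = 8 mm; θ starts at 0°
rotate link 1 by -31°: θ ← 0° -31° = -31°
crank pin P = (r cos θ, r sin θ) = (12.000342, -7.210533)
h = r sin θ − e = -7.210533 − 8 = -15.210533
x = r cos θ + √(L² − h²) = 12.000342 + 195.408904 = 207.409246

207.4092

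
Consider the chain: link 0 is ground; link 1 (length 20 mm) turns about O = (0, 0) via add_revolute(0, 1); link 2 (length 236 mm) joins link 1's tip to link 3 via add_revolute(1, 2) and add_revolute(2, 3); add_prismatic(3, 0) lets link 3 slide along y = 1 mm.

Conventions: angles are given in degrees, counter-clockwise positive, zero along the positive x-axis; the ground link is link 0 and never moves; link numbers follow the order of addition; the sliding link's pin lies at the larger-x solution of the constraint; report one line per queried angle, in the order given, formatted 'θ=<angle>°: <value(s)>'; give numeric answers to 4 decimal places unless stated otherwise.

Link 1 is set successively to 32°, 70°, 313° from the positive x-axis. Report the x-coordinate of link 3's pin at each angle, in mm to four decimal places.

geometry: r = 20 mm, L = 236 mm, e = 1 mm
θ=32°: crank pin P = (r cos θ, r sin θ) = (16.960962, 10.598385)
θ=32°: h = r sin θ − e = 10.598385 − 1 = 9.598385
θ=32°: x = r cos θ + √(L² − h²) = 16.960962 + 235.804731 = 252.765693
θ=70°: crank pin P = (r cos θ, r sin θ) = (6.840403, 18.793852)
θ=70°: h = r sin θ − e = 18.793852 − 1 = 17.793852
θ=70°: x = r cos θ + √(L² − h²) = 6.840403 + 235.328236 = 242.168639
θ=313°: crank pin P = (r cos θ, r sin θ) = (13.639967, -14.627074)
θ=313°: h = r sin θ − e = -14.627074 − 1 = -15.627074
θ=313°: x = r cos θ + √(L² − h²) = 13.639967 + 235.482047 = 249.122014

θ=32°: 252.7657
θ=70°: 242.1686
θ=313°: 249.1220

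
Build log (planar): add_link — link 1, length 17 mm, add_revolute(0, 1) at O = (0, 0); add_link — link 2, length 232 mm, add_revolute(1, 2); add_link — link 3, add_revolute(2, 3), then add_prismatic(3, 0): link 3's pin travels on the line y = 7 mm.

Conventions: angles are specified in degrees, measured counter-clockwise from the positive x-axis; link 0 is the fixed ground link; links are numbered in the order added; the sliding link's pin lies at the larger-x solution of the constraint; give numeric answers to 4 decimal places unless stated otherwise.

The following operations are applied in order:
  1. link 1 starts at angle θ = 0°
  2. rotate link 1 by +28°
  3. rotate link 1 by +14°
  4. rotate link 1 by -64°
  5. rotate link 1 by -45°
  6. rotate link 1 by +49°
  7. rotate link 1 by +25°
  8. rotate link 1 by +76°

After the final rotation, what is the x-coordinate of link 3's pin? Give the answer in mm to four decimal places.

geometry: r = 17 mm, L = 232 mm, e = 7 mm; θ starts at 0°
rotate link 1 by +28°: θ ← 0° +28° = 28°
rotate link 1 by +14°: θ ← 28° +14° = 42°
rotate link 1 by -64°: θ ← 42° -64° = -22°
rotate link 1 by -45°: θ ← -22° -45° = -67°
rotate link 1 by +49°: θ ← -67° +49° = -18°
rotate link 1 by +25°: θ ← -18° +25° = 7°
rotate link 1 by +76°: θ ← 7° +76° = 83°
crank pin P = (r cos θ, r sin θ) = (2.071779, 16.873285)
h = r sin θ − e = 16.873285 − 7 = 9.873285
x = r cos θ + √(L² − h²) = 2.071779 + 231.789815 = 233.861594

233.8616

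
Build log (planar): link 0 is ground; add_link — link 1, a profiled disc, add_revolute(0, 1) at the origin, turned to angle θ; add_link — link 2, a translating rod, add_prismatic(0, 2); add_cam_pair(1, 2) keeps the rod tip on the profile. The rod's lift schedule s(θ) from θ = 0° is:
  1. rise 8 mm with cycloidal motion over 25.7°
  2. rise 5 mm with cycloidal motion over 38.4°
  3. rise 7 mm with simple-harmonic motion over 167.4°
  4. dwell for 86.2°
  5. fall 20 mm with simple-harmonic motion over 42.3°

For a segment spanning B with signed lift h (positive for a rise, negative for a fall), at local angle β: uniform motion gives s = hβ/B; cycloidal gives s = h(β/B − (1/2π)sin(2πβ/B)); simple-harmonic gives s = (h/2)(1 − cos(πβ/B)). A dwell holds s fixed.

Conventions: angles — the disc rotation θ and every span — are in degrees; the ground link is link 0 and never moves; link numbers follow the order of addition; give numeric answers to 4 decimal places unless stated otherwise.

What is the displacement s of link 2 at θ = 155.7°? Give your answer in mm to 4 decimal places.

seg 1 [0°–25.7°] cycloidal, h=8: full span → s += 8 → s = 8.0000
seg 2 [25.7°–64.1°] cycloidal, h=5: full span → s += 5 → s = 13.0000
seg 3 [64.1°–231.5°] simple-harmonic, h=7: θ=155.7° here. β=91.6, B=167.4. 7/2·(1 − cos(π·0.5472)) = 4.0170 → s = 17.0170

17.0170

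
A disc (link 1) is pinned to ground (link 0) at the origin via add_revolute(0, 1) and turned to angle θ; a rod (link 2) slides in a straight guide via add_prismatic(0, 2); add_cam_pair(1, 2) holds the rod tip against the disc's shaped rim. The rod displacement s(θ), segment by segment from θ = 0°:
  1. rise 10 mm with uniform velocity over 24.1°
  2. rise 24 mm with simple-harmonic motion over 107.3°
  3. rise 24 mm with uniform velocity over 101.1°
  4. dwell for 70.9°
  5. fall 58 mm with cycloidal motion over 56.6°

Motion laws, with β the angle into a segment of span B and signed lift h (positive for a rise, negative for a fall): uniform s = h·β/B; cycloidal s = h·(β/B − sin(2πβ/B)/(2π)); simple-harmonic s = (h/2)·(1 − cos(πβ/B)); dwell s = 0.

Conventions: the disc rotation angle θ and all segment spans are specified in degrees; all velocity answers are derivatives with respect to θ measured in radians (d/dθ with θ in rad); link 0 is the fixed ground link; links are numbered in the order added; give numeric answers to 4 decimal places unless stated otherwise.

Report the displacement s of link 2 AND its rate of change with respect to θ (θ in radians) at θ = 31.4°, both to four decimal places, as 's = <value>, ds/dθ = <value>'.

segment 1 (0° to 24.1°, uniform, h = 10) is passed completely: s = 0.0000 + (10) = 10.0000
θ = 31.4° falls in segment 2 (24.1° to 131.4°, simple-harmonic, h = 24): β = 31.4 − 24.1 = 7.3°, B = 107.3°; Δs = 24/2·(1 − cos(π·0.0680)) = 0.2731; s = 10.0000 + 0.2731 = 10.2731
velocity in seg [24.1°–131.4°] (simple-harmonic), θ in radians: β = 7.3° = 0.1274 rad, B = 107.3° = 1.8727 rad; ds/dθ = (πh/(2B)) sin(πβ/B) = (π·24/(2·1.8727)) sin(π·0.0680) = 4.269877 mm/rad

s = 10.2731, ds/dθ = 4.2699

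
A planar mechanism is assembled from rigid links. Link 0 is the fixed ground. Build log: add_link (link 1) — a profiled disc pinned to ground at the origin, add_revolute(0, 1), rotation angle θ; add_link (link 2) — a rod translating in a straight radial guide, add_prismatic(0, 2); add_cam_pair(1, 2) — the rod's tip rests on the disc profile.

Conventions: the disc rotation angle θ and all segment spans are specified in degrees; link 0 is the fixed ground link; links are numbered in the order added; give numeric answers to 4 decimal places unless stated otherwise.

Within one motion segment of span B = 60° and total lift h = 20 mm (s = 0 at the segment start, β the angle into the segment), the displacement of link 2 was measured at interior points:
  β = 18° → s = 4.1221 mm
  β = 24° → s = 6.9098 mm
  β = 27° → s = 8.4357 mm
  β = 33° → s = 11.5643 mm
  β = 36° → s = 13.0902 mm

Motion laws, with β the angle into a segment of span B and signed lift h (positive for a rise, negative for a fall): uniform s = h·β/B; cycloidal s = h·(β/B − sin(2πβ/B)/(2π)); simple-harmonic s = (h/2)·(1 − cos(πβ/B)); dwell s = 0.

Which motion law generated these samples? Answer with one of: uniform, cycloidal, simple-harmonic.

candidates at β/B = r: uniform s = h·r (linear in β); cycloidal s = h·(r − sin(2πr)/(2π)); simple-harmonic s = (h/2)(1 − cos(πr))
β=18°: printed 4.1221 | uniform 6.0000, cycloidal 2.9727, simple-harmonic 4.1221
β=24°: printed 6.9098 | uniform 8.0000, cycloidal 6.1290, simple-harmonic 6.9098
β=27°: printed 8.4357 | uniform 9.0000, cycloidal 8.0164, simple-harmonic 8.4357
β=33°: printed 11.5643 | uniform 11.0000, cycloidal 11.9836, simple-harmonic 11.5643
β=36°: printed 13.0902 | uniform 12.0000, cycloidal 13.8710, simple-harmonic 13.0902
only one law matches every sample → simple-harmonic

simple-harmonic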